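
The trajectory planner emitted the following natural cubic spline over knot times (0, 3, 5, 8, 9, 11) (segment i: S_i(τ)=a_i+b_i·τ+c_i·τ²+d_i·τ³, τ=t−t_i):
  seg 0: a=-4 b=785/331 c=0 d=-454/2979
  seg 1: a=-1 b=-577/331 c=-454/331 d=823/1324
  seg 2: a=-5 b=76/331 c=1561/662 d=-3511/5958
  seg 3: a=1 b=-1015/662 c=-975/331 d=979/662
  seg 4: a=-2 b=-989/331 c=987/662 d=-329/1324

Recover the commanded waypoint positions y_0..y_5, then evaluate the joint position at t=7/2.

y_0 = S_0(0) = a_0 = -4
y_1 = S_1(0) = a_1 = -1
y_2 = S_2(0) = a_2 = -5
y_3 = S_3(0) = a_3 = 1
y_4 = S_4(0) = a_4 = -2
y_5 = S_4(2) = -4
t_q=7/2 is in segment 1 (τ=1/2); S_1(τ)=-22633/10592

y_0=-4 y_1=-1 y_2=-5 y_3=1 y_4=-2 y_5=-4
S(7/2) = -22633/10592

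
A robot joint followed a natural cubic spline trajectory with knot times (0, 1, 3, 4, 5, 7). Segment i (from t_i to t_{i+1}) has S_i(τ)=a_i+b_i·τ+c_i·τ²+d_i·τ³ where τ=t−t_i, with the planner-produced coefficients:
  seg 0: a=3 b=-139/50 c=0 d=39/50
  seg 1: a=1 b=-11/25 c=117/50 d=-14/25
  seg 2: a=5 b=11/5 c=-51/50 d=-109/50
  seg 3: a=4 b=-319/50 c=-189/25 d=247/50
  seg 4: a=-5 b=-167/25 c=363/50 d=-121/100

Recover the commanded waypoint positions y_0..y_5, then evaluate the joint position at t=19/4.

y_0 = S_0(0) = a_0 = 3
y_1 = S_1(0) = a_1 = 1
y_2 = S_2(0) = a_2 = 5
y_3 = S_3(0) = a_3 = 4
y_4 = S_4(0) = a_4 = -5
y_5 = S_4(2) = 1
t_q=19/4 is in segment 3 (τ=3/4); S_3(τ)=-9451/3200

y_0=3 y_1=1 y_2=5 y_3=4 y_4=-5 y_5=1
S(19/4) = -9451/3200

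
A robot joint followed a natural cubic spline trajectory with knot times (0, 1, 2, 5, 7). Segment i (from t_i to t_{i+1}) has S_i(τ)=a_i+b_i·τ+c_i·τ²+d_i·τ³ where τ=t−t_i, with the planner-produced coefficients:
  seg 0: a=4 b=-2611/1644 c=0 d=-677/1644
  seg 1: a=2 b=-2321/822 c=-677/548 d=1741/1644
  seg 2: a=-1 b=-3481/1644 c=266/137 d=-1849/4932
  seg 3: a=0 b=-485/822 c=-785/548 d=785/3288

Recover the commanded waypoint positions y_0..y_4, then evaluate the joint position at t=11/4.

y_0 = S_0(0) = a_0 = 4
y_1 = S_1(0) = a_1 = 2
y_2 = S_2(0) = a_2 = -1
y_3 = S_3(0) = a_3 = 0
y_4 = S_3(2) = -5
t_q=11/4 is in segment 2 (τ=3/4); S_2(τ)=-58011/35072

y_0=4 y_1=2 y_2=-1 y_3=0 y_4=-5
S(11/4) = -58011/35072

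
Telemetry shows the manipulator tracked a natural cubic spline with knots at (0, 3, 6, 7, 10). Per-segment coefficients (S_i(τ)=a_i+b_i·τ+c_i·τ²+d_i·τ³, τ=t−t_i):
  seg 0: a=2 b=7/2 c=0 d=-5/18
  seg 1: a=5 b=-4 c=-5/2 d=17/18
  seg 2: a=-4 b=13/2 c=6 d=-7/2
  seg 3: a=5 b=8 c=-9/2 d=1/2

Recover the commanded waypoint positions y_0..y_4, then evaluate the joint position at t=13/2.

y_0 = S_0(0) = a_0 = 2
y_1 = S_1(0) = a_1 = 5
y_2 = S_2(0) = a_2 = -4
y_3 = S_3(0) = a_3 = 5
y_4 = S_3(3) = 2
t_q=13/2 is in segment 2 (τ=1/2); S_2(τ)=5/16

y_0=2 y_1=5 y_2=-4 y_3=5 y_4=2
S(13/2) = 5/16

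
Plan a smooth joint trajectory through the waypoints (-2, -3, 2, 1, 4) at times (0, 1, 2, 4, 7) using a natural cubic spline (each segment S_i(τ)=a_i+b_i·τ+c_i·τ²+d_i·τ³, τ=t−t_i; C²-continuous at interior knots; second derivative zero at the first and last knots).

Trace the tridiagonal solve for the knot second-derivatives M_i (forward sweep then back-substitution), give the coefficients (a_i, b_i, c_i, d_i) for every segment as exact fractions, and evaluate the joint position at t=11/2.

Δ: Δ0=-1, Δ1=5, Δ2=-1/2, Δ3=1
row 1: diag=4, rhs=36; c'=1/4, d'=9
row 2: denom=6−1·1/4=23/4; d'=(-33−1·9)/(23/4)=-168/23
row 3: denom=10−2·8/23=214/23; d'=(9−2·-168/23)/(214/23)=543/214
back: M3=543/214
back: M2=-168/23−8/23·543/214=-876/107
back: M1=9−1/4·-876/107=1182/107
M: M0=0, M1=1182/107, M2=-876/107, M3=543/214, M4=0
seg 0: a=-2, c=M0/2=0, d=(M1−M0)/(6·1)=197/107, b=Δ0−h0·(2M0+M1)/6=-304/107
seg 1: a=-3, c=M1/2=591/107, d=(M2−M1)/(6·1)=-343/107, b=Δ1−h1·(2M1+M2)/6=287/107
seg 2: a=2, c=M2/2=-438/107, d=(M3−M2)/(6·2)=765/856, b=Δ2−h2·(2M2+M3)/6=440/107
seg 3: a=1, c=M3/2=543/428, d=(M4−M3)/(6·3)=-181/1284, b=Δ3−h3·(2M3+M4)/6=-329/214
t_q=11/2 → seg 3, τ=3/2; S=1+-329/214·τ+543/428·τ²+-181/1284·τ³=3673/3424

  seg 0: a=-2 b=-304/107 c=0 d=197/107
  seg 1: a=-3 b=287/107 c=591/107 d=-343/107
  seg 2: a=2 b=440/107 c=-438/107 d=765/856
  seg 3: a=1 b=-329/214 c=543/428 d=-181/1284
S(11/2) = 3673/3424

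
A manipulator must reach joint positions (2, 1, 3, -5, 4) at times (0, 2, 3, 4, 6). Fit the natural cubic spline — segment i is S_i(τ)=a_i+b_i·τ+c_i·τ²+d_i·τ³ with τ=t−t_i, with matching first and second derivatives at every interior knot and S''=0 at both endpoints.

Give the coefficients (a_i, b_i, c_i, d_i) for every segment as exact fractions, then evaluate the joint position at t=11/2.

  seg 0: a=2 b=-163/66 c=0 d=65/132
  seg 1: a=1 b=227/66 c=65/22 d=-145/33
  seg 2: a=3 b=-23/6 c=-225/22 d=200/33
  seg 3: a=-5 b=-403/66 c=175/22 d=-175/132
S(11/2) = -259/352

Δ: Δ0=-1/2, Δ1=2, Δ2=-8, Δ3=9/2
row 1: diag=6, rhs=15; c'=1/6, d'=5/2
row 2: denom=4−1·1/6=23/6; d'=(-60−1·5/2)/(23/6)=-375/23
row 3: denom=6−1·6/23=132/23; d'=(75−1·-375/23)/(132/23)=175/11
back: M3=175/11
back: M2=-375/23−6/23·175/11=-225/11
back: M1=5/2−1/6·-225/11=65/11
M: M0=0, M1=65/11, M2=-225/11, M3=175/11, M4=0
seg 0: a=2, c=M0/2=0, d=(M1−M0)/(6·2)=65/132, b=Δ0−h0·(2M0+M1)/6=-163/66
seg 1: a=1, c=M1/2=65/22, d=(M2−M1)/(6·1)=-145/33, b=Δ1−h1·(2M1+M2)/6=227/66
seg 2: a=3, c=M2/2=-225/22, d=(M3−M2)/(6·1)=200/33, b=Δ2−h2·(2M2+M3)/6=-23/6
seg 3: a=-5, c=M3/2=175/22, d=(M4−M3)/(6·2)=-175/132, b=Δ3−h3·(2M3+M4)/6=-403/66
t_q=11/2 → seg 3, τ=3/2; S=-5+-403/66·τ+175/22·τ²+-175/132·τ³=-259/352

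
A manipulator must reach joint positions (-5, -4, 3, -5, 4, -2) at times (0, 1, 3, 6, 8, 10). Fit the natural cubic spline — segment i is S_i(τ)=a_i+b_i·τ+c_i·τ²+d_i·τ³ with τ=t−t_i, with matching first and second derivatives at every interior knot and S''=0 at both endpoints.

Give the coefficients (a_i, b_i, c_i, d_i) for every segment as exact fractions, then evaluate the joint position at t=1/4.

  seg 0: a=-5 b=1099/5736 c=0 d=4637/5736
  seg 1: a=-4 b=7505/2868 c=4637/1912 d=-5689/5736
  seg 2: a=3 b=1193/2868 c=-6741/1912 d=14329/17208
  seg 3: a=-5 b=10009/5736 c=1897/478 d=-29725/22944
  seg 4: a=4 b=5945/2868 c=-14549/3824 d=14549/22944
S(1/4) = -604433/122368

Δ: Δ0=1, Δ1=7/2, Δ2=-8/3, Δ3=9/2, Δ4=-3
row 1: diag=6, rhs=15; c'=1/3, d'=5/2
row 2: denom=10−2·1/3=28/3; d'=(-37−2·5/2)/(28/3)=-9/2
row 3: denom=10−3·9/28=253/28; d'=(43−3·-9/2)/(253/28)=1582/253
row 4: denom=8−2·56/253=1912/253; d'=(-45−2·1582/253)/(1912/253)=-14549/1912
back: M4=-14549/1912
back: M3=1582/253−56/253·-14549/1912=1897/239
back: M2=-9/2−9/28·1897/239=-6741/956
back: M1=5/2−1/3·-6741/956=4637/956
M: M0=0, M1=4637/956, M2=-6741/956, M3=1897/239, M4=-14549/1912, M5=0
seg 0: a=-5, c=M0/2=0, d=(M1−M0)/(6·1)=4637/5736, b=Δ0−h0·(2M0+M1)/6=1099/5736
seg 1: a=-4, c=M1/2=4637/1912, d=(M2−M1)/(6·2)=-5689/5736, b=Δ1−h1·(2M1+M2)/6=7505/2868
seg 2: a=3, c=M2/2=-6741/1912, d=(M3−M2)/(6·3)=14329/17208, b=Δ2−h2·(2M2+M3)/6=1193/2868
seg 3: a=-5, c=M3/2=1897/478, d=(M4−M3)/(6·2)=-29725/22944, b=Δ3−h3·(2M3+M4)/6=10009/5736
seg 4: a=4, c=M4/2=-14549/3824, d=(M5−M4)/(6·2)=14549/22944, b=Δ4−h4·(2M4+M5)/6=5945/2868
t_q=1/4 → seg 0, τ=1/4; S=-5+1099/5736·τ+0·τ²+4637/5736·τ³=-604433/122368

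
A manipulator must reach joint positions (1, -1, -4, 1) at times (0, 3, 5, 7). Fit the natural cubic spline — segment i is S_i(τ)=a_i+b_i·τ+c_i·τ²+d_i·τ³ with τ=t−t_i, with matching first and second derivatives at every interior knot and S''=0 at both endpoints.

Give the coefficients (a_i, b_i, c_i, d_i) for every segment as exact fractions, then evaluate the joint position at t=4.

Δ: Δ0=-2/3, Δ1=-3/2, Δ2=5/2
row 1: diag=10, rhs=-5; c'=1/5, d'=-1/2
row 2: denom=8−2·1/5=38/5; d'=(24−2·-1/2)/(38/5)=125/38
back: M2=125/38
back: M1=-1/2−1/5·125/38=-22/19
M: M0=0, M1=-22/19, M2=125/38, M3=0
seg 0: a=1, c=M0/2=0, d=(M1−M0)/(6·3)=-11/171, b=Δ0−h0·(2M0+M1)/6=-5/57
seg 1: a=-1, c=M1/2=-11/19, d=(M2−M1)/(6·2)=169/456, b=Δ1−h1·(2M1+M2)/6=-104/57
seg 2: a=-4, c=M2/2=125/76, d=(M3−M2)/(6·2)=-125/456, b=Δ2−h2·(2M2+M3)/6=35/114
t_q=4 → seg 1, τ=1; S=-1+-104/57·τ+-11/19·τ²+169/456·τ³=-461/152

  seg 0: a=1 b=-5/57 c=0 d=-11/171
  seg 1: a=-1 b=-104/57 c=-11/19 d=169/456
  seg 2: a=-4 b=35/114 c=125/76 d=-125/456
S(4) = -461/152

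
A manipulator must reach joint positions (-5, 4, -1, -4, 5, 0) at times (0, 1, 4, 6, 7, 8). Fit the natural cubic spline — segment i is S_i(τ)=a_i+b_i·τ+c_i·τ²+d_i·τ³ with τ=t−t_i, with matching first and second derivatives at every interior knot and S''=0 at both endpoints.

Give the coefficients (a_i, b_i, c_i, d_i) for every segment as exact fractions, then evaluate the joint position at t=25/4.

  seg 0: a=-5 b=93019/9030 c=0 d=-11749/9030
  seg 1: a=4 b=28886/4515 c=-11749/3010 d=10973/27090
  seg 2: a=-1 b=-54953/9030 c=-388/1505 d=5758/4515
  seg 3: a=-4 b=10561/1290 c=11128/1505 d=-11885/1806
  seg 4: a=5 b=14594/4515 c=-37169/3010 d=37169/9030
S(25/4) = -307067/192640

Δ: Δ0=9, Δ1=-5/3, Δ2=-3/2, Δ3=9, Δ4=-5
row 1: diag=8, rhs=-64; c'=3/8, d'=-8
row 2: denom=10−3·3/8=71/8; d'=(1−3·-8)/(71/8)=200/71
row 3: denom=6−2·16/71=394/71; d'=(63−2·200/71)/(394/71)=4073/394
row 4: denom=4−1·71/394=1505/394; d'=(-84−1·4073/394)/(1505/394)=-37169/1505
back: M4=-37169/1505
back: M3=4073/394−71/394·-37169/1505=22256/1505
back: M2=200/71−16/71·22256/1505=-776/1505
back: M1=-8−3/8·-776/1505=-11749/1505
M: M0=0, M1=-11749/1505, M2=-776/1505, M3=22256/1505, M4=-37169/1505, M5=0
seg 0: a=-5, c=M0/2=0, d=(M1−M0)/(6·1)=-11749/9030, b=Δ0−h0·(2M0+M1)/6=93019/9030
seg 1: a=4, c=M1/2=-11749/3010, d=(M2−M1)/(6·3)=10973/27090, b=Δ1−h1·(2M1+M2)/6=28886/4515
seg 2: a=-1, c=M2/2=-388/1505, d=(M3−M2)/(6·2)=5758/4515, b=Δ2−h2·(2M2+M3)/6=-54953/9030
seg 3: a=-4, c=M3/2=11128/1505, d=(M4−M3)/(6·1)=-11885/1806, b=Δ3−h3·(2M3+M4)/6=10561/1290
seg 4: a=5, c=M4/2=-37169/3010, d=(M5−M4)/(6·1)=37169/9030, b=Δ4−h4·(2M4+M5)/6=14594/4515
t_q=25/4 → seg 3, τ=1/4; S=-4+10561/1290·τ+11128/1505·τ²+-11885/1806·τ³=-307067/192640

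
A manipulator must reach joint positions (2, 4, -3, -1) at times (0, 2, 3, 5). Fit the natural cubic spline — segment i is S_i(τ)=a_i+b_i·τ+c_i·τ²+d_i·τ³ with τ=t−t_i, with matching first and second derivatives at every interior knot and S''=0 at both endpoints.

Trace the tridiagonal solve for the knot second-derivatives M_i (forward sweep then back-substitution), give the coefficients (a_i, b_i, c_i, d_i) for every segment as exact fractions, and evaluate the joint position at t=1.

Δ: Δ0=1, Δ1=-7, Δ2=1
row 1: diag=6, rhs=-48; c'=1/6, d'=-8
row 2: denom=6−1·1/6=35/6; d'=(48−1·-8)/(35/6)=48/5
back: M2=48/5
back: M1=-8−1/6·48/5=-48/5
M: M0=0, M1=-48/5, M2=48/5, M3=0
seg 0: a=2, c=M0/2=0, d=(M1−M0)/(6·2)=-4/5, b=Δ0−h0·(2M0+M1)/6=21/5
seg 1: a=4, c=M1/2=-24/5, d=(M2−M1)/(6·1)=16/5, b=Δ1−h1·(2M1+M2)/6=-27/5
seg 2: a=-3, c=M2/2=24/5, d=(M3−M2)/(6·2)=-4/5, b=Δ2−h2·(2M2+M3)/6=-27/5
t_q=1 → seg 0, τ=1; S=2+21/5·τ+0·τ²+-4/5·τ³=27/5

  seg 0: a=2 b=21/5 c=0 d=-4/5
  seg 1: a=4 b=-27/5 c=-24/5 d=16/5
  seg 2: a=-3 b=-27/5 c=24/5 d=-4/5
S(1) = 27/5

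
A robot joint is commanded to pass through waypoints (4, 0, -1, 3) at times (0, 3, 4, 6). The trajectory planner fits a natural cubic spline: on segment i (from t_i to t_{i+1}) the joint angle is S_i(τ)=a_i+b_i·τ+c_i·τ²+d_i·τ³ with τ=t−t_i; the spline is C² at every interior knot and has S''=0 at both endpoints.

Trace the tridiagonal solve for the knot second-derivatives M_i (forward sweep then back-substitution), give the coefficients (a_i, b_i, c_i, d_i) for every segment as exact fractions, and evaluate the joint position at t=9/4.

  seg 0: a=4 b=-179/141 c=0 d=-1/141
  seg 1: a=0 b=-206/141 c=-3/47 d=74/141
  seg 2: a=-1 b=-2/141 c=71/47 d=-71/282
S(9/4) = 3197/3008

Δ: Δ0=-4/3, Δ1=-1, Δ2=2
row 1: diag=8, rhs=2; c'=1/8, d'=1/4
row 2: denom=6−1·1/8=47/8; d'=(18−1·1/4)/(47/8)=142/47
back: M2=142/47
back: M1=1/4−1/8·142/47=-6/47
M: M0=0, M1=-6/47, M2=142/47, M3=0
seg 0: a=4, c=M0/2=0, d=(M1−M0)/(6·3)=-1/141, b=Δ0−h0·(2M0+M1)/6=-179/141
seg 1: a=0, c=M1/2=-3/47, d=(M2−M1)/(6·1)=74/141, b=Δ1−h1·(2M1+M2)/6=-206/141
seg 2: a=-1, c=M2/2=71/47, d=(M3−M2)/(6·2)=-71/282, b=Δ2−h2·(2M2+M3)/6=-2/141
t_q=9/4 → seg 0, τ=9/4; S=4+-179/141·τ+0·τ²+-1/141·τ³=3197/3008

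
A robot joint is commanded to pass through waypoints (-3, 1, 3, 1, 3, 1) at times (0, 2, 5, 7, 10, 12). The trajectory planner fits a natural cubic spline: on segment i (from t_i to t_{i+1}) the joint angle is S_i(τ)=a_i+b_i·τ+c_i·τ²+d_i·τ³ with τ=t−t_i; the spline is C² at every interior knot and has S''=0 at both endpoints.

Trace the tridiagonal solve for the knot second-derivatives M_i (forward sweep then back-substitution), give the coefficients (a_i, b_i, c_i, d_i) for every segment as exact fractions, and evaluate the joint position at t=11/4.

Δ: Δ0=2, Δ1=2/3, Δ2=-1, Δ3=2/3, Δ4=-1
row 1: diag=10, rhs=-8; c'=3/10, d'=-4/5
row 2: denom=10−3·3/10=91/10; d'=(-10−3·-4/5)/(91/10)=-76/91
row 3: denom=10−2·20/91=870/91; d'=(10−2·-76/91)/(870/91)=177/145
row 4: denom=10−3·91/290=2627/290; d'=(-10−3·177/145)/(2627/290)=-3962/2627
back: M4=-3962/2627
back: M3=177/145−91/290·-3962/2627=4450/2627
back: M2=-76/91−20/91·4450/2627=-3172/2627
back: M1=-4/5−3/10·-3172/2627=-1150/2627
M: M0=0, M1=-1150/2627, M2=-3172/2627, M3=4450/2627, M4=-3962/2627, M5=0
seg 0: a=-3, c=M0/2=0, d=(M1−M0)/(6·2)=-575/15762, b=Δ0−h0·(2M0+M1)/6=16912/7881
seg 1: a=1, c=M1/2=-575/2627, d=(M2−M1)/(6·3)=-337/7881, b=Δ1−h1·(2M1+M2)/6=13462/7881
seg 2: a=3, c=M2/2=-1586/2627, d=(M3−M2)/(6·2)=103/426, b=Δ2−h2·(2M2+M3)/6=-5987/7881
seg 3: a=1, c=M3/2=2225/2627, d=(M4−M3)/(6·3)=-1402/7881, b=Δ3−h3·(2M3+M4)/6=-2153/7881
seg 4: a=3, c=M4/2=-1981/2627, d=(M5−M4)/(6·2)=1981/15762, b=Δ4−h4·(2M4+M5)/6=43/7881
t_q=11/4 → seg 1, τ=3/4; S=1+13462/7881·τ+-575/2627·τ²+-337/7881·τ³=359787/168128

  seg 0: a=-3 b=16912/7881 c=0 d=-575/15762
  seg 1: a=1 b=13462/7881 c=-575/2627 d=-337/7881
  seg 2: a=3 b=-5987/7881 c=-1586/2627 d=103/426
  seg 3: a=1 b=-2153/7881 c=2225/2627 d=-1402/7881
  seg 4: a=3 b=43/7881 c=-1981/2627 d=1981/15762
S(11/4) = 359787/168128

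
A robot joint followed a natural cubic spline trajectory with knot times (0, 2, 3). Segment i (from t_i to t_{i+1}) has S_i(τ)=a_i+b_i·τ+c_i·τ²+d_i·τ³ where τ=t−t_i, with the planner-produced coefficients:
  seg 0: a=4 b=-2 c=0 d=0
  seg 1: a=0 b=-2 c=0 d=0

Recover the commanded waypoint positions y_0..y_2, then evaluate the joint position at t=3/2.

y_0 = S_0(0) = a_0 = 4
y_1 = S_1(0) = a_1 = 0
y_2 = S_1(1) = -2
t_q=3/2 is in segment 0 (τ=3/2); S_0(τ)=1

y_0=4 y_1=0 y_2=-2
S(3/2) = 1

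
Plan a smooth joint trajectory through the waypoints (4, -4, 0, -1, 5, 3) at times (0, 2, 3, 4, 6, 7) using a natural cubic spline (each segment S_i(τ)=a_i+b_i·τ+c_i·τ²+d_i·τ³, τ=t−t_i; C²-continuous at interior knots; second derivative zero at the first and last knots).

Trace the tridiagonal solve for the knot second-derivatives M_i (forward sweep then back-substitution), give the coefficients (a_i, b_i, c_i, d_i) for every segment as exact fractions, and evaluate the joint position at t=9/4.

  seg 0: a=4 b=-257/35 c=0 d=117/140
  seg 1: a=-4 b=94/35 c=351/70 d=-37/10
  seg 2: a=0 b=113/70 c=-213/35 d=243/70
  seg 3: a=-1 b=-1/7 c=303/70 d=-193/140
  seg 4: a=5 b=22/35 c=-138/35 d=46/35
S(9/4) = -13767/4480

Δ: Δ0=-4, Δ1=4, Δ2=-1, Δ3=3, Δ4=-2
row 1: diag=6, rhs=48; c'=1/6, d'=8
row 2: denom=4−1·1/6=23/6; d'=(-30−1·8)/(23/6)=-228/23
row 3: denom=6−1·6/23=132/23; d'=(24−1·-228/23)/(132/23)=65/11
row 4: denom=6−2·23/66=175/33; d'=(-30−2·65/11)/(175/33)=-276/35
back: M4=-276/35
back: M3=65/11−23/66·-276/35=303/35
back: M2=-228/23−6/23·303/35=-426/35
back: M1=8−1/6·-426/35=351/35
M: M0=0, M1=351/35, M2=-426/35, M3=303/35, M4=-276/35, M5=0
seg 0: a=4, c=M0/2=0, d=(M1−M0)/(6·2)=117/140, b=Δ0−h0·(2M0+M1)/6=-257/35
seg 1: a=-4, c=M1/2=351/70, d=(M2−M1)/(6·1)=-37/10, b=Δ1−h1·(2M1+M2)/6=94/35
seg 2: a=0, c=M2/2=-213/35, d=(M3−M2)/(6·1)=243/70, b=Δ2−h2·(2M2+M3)/6=113/70
seg 3: a=-1, c=M3/2=303/70, d=(M4−M3)/(6·2)=-193/140, b=Δ3−h3·(2M3+M4)/6=-1/7
seg 4: a=5, c=M4/2=-138/35, d=(M5−M4)/(6·1)=46/35, b=Δ4−h4·(2M4+M5)/6=22/35
t_q=9/4 → seg 1, τ=1/4; S=-4+94/35·τ+351/70·τ²+-37/10·τ³=-13767/4480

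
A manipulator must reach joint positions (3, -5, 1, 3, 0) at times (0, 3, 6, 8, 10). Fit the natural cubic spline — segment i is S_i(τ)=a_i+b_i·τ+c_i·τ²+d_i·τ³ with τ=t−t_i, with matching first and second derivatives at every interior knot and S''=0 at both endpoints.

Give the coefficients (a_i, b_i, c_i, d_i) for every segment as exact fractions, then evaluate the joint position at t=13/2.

Δ: Δ0=-8/3, Δ1=2, Δ2=1, Δ3=-3/2
row 1: diag=12, rhs=28; c'=1/4, d'=7/3
row 2: denom=10−3·1/4=37/4; d'=(-6−3·7/3)/(37/4)=-52/37
row 3: denom=8−2·8/37=280/37; d'=(-15−2·-52/37)/(280/37)=-451/280
back: M3=-451/280
back: M2=-52/37−8/37·-451/280=-37/35
back: M1=7/3−1/4·-37/35=1091/420
M: M0=0, M1=1091/420, M2=-37/35, M3=-451/280, M4=0
seg 0: a=3, c=M0/2=0, d=(M1−M0)/(6·3)=1091/7560, b=Δ0−h0·(2M0+M1)/6=-3331/840
seg 1: a=-5, c=M1/2=1091/840, d=(M2−M1)/(6·3)=-307/1512, b=Δ1−h1·(2M1+M2)/6=-29/420
seg 2: a=1, c=M2/2=-37/70, d=(M3−M2)/(6·2)=-31/672, b=Δ2−h2·(2M2+M3)/6=269/120
seg 3: a=3, c=M3/2=-451/560, d=(M4−M3)/(6·2)=451/3360, b=Δ3−h3·(2M3+M4)/6=-179/420
t_q=13/2 → seg 2, τ=1/2; S=1+269/120·τ+-37/70·τ²+-31/672·τ³=17767/8960

  seg 0: a=3 b=-3331/840 c=0 d=1091/7560
  seg 1: a=-5 b=-29/420 c=1091/840 d=-307/1512
  seg 2: a=1 b=269/120 c=-37/70 d=-31/672
  seg 3: a=3 b=-179/420 c=-451/560 d=451/3360
S(13/2) = 17767/8960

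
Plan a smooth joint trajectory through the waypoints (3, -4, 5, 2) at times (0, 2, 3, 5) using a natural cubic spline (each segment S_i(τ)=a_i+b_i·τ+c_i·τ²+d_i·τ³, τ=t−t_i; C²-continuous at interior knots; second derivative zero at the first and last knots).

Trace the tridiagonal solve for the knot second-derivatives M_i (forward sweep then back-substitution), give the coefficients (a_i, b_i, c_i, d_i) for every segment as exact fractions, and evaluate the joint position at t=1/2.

Δ: Δ0=-7/2, Δ1=9, Δ2=-3/2
row 1: diag=6, rhs=75; c'=1/6, d'=25/2
row 2: denom=6−1·1/6=35/6; d'=(-63−1·25/2)/(35/6)=-453/35
back: M2=-453/35
back: M1=25/2−1/6·-453/35=513/35
M: M0=0, M1=513/35, M2=-453/35, M3=0
seg 0: a=3, c=M0/2=0, d=(M1−M0)/(6·2)=171/140, b=Δ0−h0·(2M0+M1)/6=-587/70
seg 1: a=-4, c=M1/2=513/70, d=(M2−M1)/(6·1)=-23/5, b=Δ1−h1·(2M1+M2)/6=439/70
seg 2: a=5, c=M2/2=-453/70, d=(M3−M2)/(6·2)=151/140, b=Δ2−h2·(2M2+M3)/6=499/70
t_q=1/2 → seg 0, τ=1/2; S=3+-587/70·τ+0·τ²+171/140·τ³=-233/224

  seg 0: a=3 b=-587/70 c=0 d=171/140
  seg 1: a=-4 b=439/70 c=513/70 d=-23/5
  seg 2: a=5 b=499/70 c=-453/70 d=151/140
S(1/2) = -233/224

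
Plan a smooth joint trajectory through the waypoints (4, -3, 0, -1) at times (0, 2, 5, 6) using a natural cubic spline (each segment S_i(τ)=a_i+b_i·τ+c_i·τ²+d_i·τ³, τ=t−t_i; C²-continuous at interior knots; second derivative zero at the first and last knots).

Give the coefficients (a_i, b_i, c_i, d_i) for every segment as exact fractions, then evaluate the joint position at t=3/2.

Δ: Δ0=-7/2, Δ1=1, Δ2=-1
row 1: diag=10, rhs=27; c'=3/10, d'=27/10
row 2: denom=8−3·3/10=71/10; d'=(-12−3·27/10)/(71/10)=-201/71
back: M2=-201/71
back: M1=27/10−3/10·-201/71=252/71
M: M0=0, M1=252/71, M2=-201/71, M3=0
seg 0: a=4, c=M0/2=0, d=(M1−M0)/(6·2)=21/71, b=Δ0−h0·(2M0+M1)/6=-665/142
seg 1: a=-3, c=M1/2=126/71, d=(M2−M1)/(6·3)=-151/426, b=Δ1−h1·(2M1+M2)/6=-161/142
seg 2: a=0, c=M2/2=-201/142, d=(M3−M2)/(6·1)=67/142, b=Δ2−h2·(2M2+M3)/6=-4/71
t_q=3/2 → seg 0, τ=3/2; S=4+-665/142·τ+0·τ²+21/71·τ³=-1151/568

  seg 0: a=4 b=-665/142 c=0 d=21/71
  seg 1: a=-3 b=-161/142 c=126/71 d=-151/426
  seg 2: a=0 b=-4/71 c=-201/142 d=67/142
S(3/2) = -1151/568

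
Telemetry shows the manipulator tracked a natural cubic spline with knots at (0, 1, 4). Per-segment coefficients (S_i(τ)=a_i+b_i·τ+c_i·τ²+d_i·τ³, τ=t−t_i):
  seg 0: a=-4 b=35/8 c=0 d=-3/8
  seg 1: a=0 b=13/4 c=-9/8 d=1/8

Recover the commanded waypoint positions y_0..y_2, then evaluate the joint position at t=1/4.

y_0=-4 y_1=0 y_2=3
S(1/4) = -1491/512

y_0 = S_0(0) = a_0 = -4
y_1 = S_1(0) = a_1 = 0
y_2 = S_1(3) = 3
t_q=1/4 is in segment 0 (τ=1/4); S_0(τ)=-1491/512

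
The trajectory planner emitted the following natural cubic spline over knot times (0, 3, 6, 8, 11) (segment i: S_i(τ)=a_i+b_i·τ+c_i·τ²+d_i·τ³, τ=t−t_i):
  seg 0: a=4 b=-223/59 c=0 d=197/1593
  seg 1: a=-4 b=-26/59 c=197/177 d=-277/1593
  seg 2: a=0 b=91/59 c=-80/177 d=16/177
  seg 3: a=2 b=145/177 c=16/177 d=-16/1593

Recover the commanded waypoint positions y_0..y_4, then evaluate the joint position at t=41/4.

y_0=4 y_1=-4 y_2=0 y_3=2 y_4=5
S(41/4) = 247/59

y_0 = S_0(0) = a_0 = 4
y_1 = S_1(0) = a_1 = -4
y_2 = S_2(0) = a_2 = 0
y_3 = S_3(0) = a_3 = 2
y_4 = S_3(3) = 5
t_q=41/4 is in segment 3 (τ=9/4); S_3(τ)=247/59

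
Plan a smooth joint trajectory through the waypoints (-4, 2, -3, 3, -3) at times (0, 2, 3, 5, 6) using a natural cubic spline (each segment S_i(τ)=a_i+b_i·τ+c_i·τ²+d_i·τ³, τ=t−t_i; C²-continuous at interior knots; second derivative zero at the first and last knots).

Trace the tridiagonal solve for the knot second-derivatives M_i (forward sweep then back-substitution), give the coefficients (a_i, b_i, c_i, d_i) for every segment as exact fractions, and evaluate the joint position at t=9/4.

  seg 0: a=-4 b=601/93 c=0 d=-161/186
  seg 1: a=2 b=-365/93 c=-161/31 d=383/93
  seg 2: a=-3 b=-182/93 c=222/31 d=-871/372
  seg 3: a=3 b=-131/93 c=-427/62 d=427/186
S(9/4) = 1505/1984

Δ: Δ0=3, Δ1=-5, Δ2=3, Δ3=-6
row 1: diag=6, rhs=-48; c'=1/6, d'=-8
row 2: denom=6−1·1/6=35/6; d'=(48−1·-8)/(35/6)=48/5
row 3: denom=6−2·12/35=186/35; d'=(-54−2·48/5)/(186/35)=-427/31
back: M3=-427/31
back: M2=48/5−12/35·-427/31=444/31
back: M1=-8−1/6·444/31=-322/31
M: M0=0, M1=-322/31, M2=444/31, M3=-427/31, M4=0
seg 0: a=-4, c=M0/2=0, d=(M1−M0)/(6·2)=-161/186, b=Δ0−h0·(2M0+M1)/6=601/93
seg 1: a=2, c=M1/2=-161/31, d=(M2−M1)/(6·1)=383/93, b=Δ1−h1·(2M1+M2)/6=-365/93
seg 2: a=-3, c=M2/2=222/31, d=(M3−M2)/(6·2)=-871/372, b=Δ2−h2·(2M2+M3)/6=-182/93
seg 3: a=3, c=M3/2=-427/62, d=(M4−M3)/(6·1)=427/186, b=Δ3−h3·(2M3+M4)/6=-131/93
t_q=9/4 → seg 1, τ=1/4; S=2+-365/93·τ+-161/31·τ²+383/93·τ³=1505/1984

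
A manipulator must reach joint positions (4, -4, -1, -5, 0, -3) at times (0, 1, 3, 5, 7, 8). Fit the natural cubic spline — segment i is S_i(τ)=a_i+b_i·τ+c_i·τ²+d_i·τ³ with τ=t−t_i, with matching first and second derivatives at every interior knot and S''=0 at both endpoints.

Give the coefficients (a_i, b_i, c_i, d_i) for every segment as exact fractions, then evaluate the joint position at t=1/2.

Δ: Δ0=-8, Δ1=3/2, Δ2=-2, Δ3=5/2, Δ4=-3
row 1: diag=6, rhs=57; c'=1/3, d'=19/2
row 2: denom=8−2·1/3=22/3; d'=(-21−2·19/2)/(22/3)=-60/11
row 3: denom=8−2·3/11=82/11; d'=(27−2·-60/11)/(82/11)=417/82
row 4: denom=6−2·11/41=224/41; d'=(-33−2·417/82)/(224/41)=-885/112
back: M4=-885/112
back: M3=417/82−11/41·-885/112=807/112
back: M2=-60/11−3/11·807/112=-831/112
back: M1=19/2−1/3·-831/112=1341/112
M: M0=0, M1=1341/112, M2=-831/112, M3=807/112, M4=-885/112, M5=0
seg 0: a=4, c=M0/2=0, d=(M1−M0)/(6·1)=447/224, b=Δ0−h0·(2M0+M1)/6=-2239/224
seg 1: a=-4, c=M1/2=1341/224, d=(M2−M1)/(6·2)=-181/112, b=Δ1−h1·(2M1+M2)/6=-449/112
seg 2: a=-1, c=M2/2=-831/224, d=(M3−M2)/(6·2)=39/32, b=Δ2−h2·(2M2+M3)/6=61/112
seg 3: a=-5, c=M3/2=807/224, d=(M4−M3)/(6·2)=-141/112, b=Δ3−h3·(2M3+M4)/6=37/112
seg 4: a=0, c=M4/2=-885/224, d=(M5−M4)/(6·1)=295/224, b=Δ4−h4·(2M4+M5)/6=-41/112
t_q=1/2 → seg 0, τ=1/2; S=4+-2239/224·τ+0·τ²+447/224·τ³=-1341/1792

  seg 0: a=4 b=-2239/224 c=0 d=447/224
  seg 1: a=-4 b=-449/112 c=1341/224 d=-181/112
  seg 2: a=-1 b=61/112 c=-831/224 d=39/32
  seg 3: a=-5 b=37/112 c=807/224 d=-141/112
  seg 4: a=0 b=-41/112 c=-885/224 d=295/224
S(1/2) = -1341/1792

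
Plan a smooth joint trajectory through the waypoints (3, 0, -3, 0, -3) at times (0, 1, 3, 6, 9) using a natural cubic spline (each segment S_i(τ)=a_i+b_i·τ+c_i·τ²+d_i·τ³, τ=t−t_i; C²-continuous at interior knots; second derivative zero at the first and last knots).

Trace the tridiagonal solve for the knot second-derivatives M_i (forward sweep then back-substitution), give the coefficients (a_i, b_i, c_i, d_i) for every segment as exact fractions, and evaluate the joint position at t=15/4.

  seg 0: a=3 b=-1299/412 c=0 d=63/412
  seg 1: a=0 b=-555/206 c=189/412 d=57/824
  seg 2: a=-3 b=-3/103 c=90/103 d=-164/927
  seg 3: a=0 b=45/103 c=-74/103 d=74/927
S(15/4) = -4293/1648

Δ: Δ0=-3, Δ1=-3/2, Δ2=1, Δ3=-1
row 1: diag=6, rhs=9; c'=1/3, d'=3/2
row 2: denom=10−2·1/3=28/3; d'=(15−2·3/2)/(28/3)=9/7
row 3: denom=12−3·9/28=309/28; d'=(-12−3·9/7)/(309/28)=-148/103
back: M3=-148/103
back: M2=9/7−9/28·-148/103=180/103
back: M1=3/2−1/3·180/103=189/206
M: M0=0, M1=189/206, M2=180/103, M3=-148/103, M4=0
seg 0: a=3, c=M0/2=0, d=(M1−M0)/(6·1)=63/412, b=Δ0−h0·(2M0+M1)/6=-1299/412
seg 1: a=0, c=M1/2=189/412, d=(M2−M1)/(6·2)=57/824, b=Δ1−h1·(2M1+M2)/6=-555/206
seg 2: a=-3, c=M2/2=90/103, d=(M3−M2)/(6·3)=-164/927, b=Δ2−h2·(2M2+M3)/6=-3/103
seg 3: a=0, c=M3/2=-74/103, d=(M4−M3)/(6·3)=74/927, b=Δ3−h3·(2M3+M4)/6=45/103
t_q=15/4 → seg 2, τ=3/4; S=-3+-3/103·τ+90/103·τ²+-164/927·τ³=-4293/1648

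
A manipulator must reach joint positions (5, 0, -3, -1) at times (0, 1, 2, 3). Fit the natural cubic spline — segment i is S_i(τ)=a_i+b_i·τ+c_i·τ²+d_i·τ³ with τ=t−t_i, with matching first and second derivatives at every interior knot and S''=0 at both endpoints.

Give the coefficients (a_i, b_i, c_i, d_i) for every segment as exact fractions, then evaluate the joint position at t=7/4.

Δ: Δ0=-5, Δ1=-3, Δ2=2
row 1: diag=4, rhs=12; c'=1/4, d'=3
row 2: denom=4−1·1/4=15/4; d'=(30−1·3)/(15/4)=36/5
back: M2=36/5
back: M1=3−1/4·36/5=6/5
M: M0=0, M1=6/5, M2=36/5, M3=0
seg 0: a=5, c=M0/2=0, d=(M1−M0)/(6·1)=1/5, b=Δ0−h0·(2M0+M1)/6=-26/5
seg 1: a=0, c=M1/2=3/5, d=(M2−M1)/(6·1)=1, b=Δ1−h1·(2M1+M2)/6=-23/5
seg 2: a=-3, c=M2/2=18/5, d=(M3−M2)/(6·1)=-6/5, b=Δ2−h2·(2M2+M3)/6=-2/5
t_q=7/4 → seg 1, τ=3/4; S=0+-23/5·τ+3/5·τ²+1·τ³=-861/320

  seg 0: a=5 b=-26/5 c=0 d=1/5
  seg 1: a=0 b=-23/5 c=3/5 d=1
  seg 2: a=-3 b=-2/5 c=18/5 d=-6/5
S(7/4) = -861/320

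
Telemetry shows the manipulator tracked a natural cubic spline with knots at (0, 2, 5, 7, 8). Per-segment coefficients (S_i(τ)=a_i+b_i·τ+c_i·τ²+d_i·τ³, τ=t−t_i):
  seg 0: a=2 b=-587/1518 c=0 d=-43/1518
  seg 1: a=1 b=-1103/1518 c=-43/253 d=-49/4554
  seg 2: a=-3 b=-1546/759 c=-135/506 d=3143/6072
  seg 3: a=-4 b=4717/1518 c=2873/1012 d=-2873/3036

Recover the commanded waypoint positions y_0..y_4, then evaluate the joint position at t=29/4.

y_0=2 y_1=1 y_2=-3 y_3=-4 y_4=1
S(29/4) = -198223/64768

y_0 = S_0(0) = a_0 = 2
y_1 = S_1(0) = a_1 = 1
y_2 = S_2(0) = a_2 = -3
y_3 = S_3(0) = a_3 = -4
y_4 = S_3(1) = 1
t_q=29/4 is in segment 3 (τ=1/4); S_3(τ)=-198223/64768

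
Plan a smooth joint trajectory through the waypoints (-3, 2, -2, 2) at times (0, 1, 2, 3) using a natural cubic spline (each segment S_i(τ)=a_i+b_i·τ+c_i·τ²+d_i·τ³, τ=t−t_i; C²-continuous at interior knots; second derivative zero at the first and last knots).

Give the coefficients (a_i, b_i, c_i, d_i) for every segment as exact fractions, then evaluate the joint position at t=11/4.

Δ: Δ0=5, Δ1=-4, Δ2=4
row 1: diag=4, rhs=-54; c'=1/4, d'=-27/2
row 2: denom=4−1·1/4=15/4; d'=(48−1·-27/2)/(15/4)=82/5
back: M2=82/5
back: M1=-27/2−1/4·82/5=-88/5
M: M0=0, M1=-88/5, M2=82/5, M3=0
seg 0: a=-3, c=M0/2=0, d=(M1−M0)/(6·1)=-44/15, b=Δ0−h0·(2M0+M1)/6=119/15
seg 1: a=2, c=M1/2=-44/5, d=(M2−M1)/(6·1)=17/3, b=Δ1−h1·(2M1+M2)/6=-13/15
seg 2: a=-2, c=M2/2=41/5, d=(M3−M2)/(6·1)=-41/15, b=Δ2−h2·(2M2+M3)/6=-22/15
t_q=11/4 → seg 2, τ=3/4; S=-2+-22/15·τ+41/5·τ²+-41/15·τ³=23/64

  seg 0: a=-3 b=119/15 c=0 d=-44/15
  seg 1: a=2 b=-13/15 c=-44/5 d=17/3
  seg 2: a=-2 b=-22/15 c=41/5 d=-41/15
S(11/4) = 23/64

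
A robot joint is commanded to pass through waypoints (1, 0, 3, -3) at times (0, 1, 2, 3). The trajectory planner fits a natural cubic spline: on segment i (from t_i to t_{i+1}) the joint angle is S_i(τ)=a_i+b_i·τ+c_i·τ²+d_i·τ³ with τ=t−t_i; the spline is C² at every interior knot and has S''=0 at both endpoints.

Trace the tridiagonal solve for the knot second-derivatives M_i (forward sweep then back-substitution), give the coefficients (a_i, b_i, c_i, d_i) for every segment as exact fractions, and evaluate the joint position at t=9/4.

  seg 0: a=1 b=-8/3 c=0 d=5/3
  seg 1: a=0 b=7/3 c=5 d=-13/3
  seg 2: a=3 b=-2/3 c=-8 d=8/3
S(9/4) = 19/8

Δ: Δ0=-1, Δ1=3, Δ2=-6
row 1: diag=4, rhs=24; c'=1/4, d'=6
row 2: denom=4−1·1/4=15/4; d'=(-54−1·6)/(15/4)=-16
back: M2=-16
back: M1=6−1/4·-16=10
M: M0=0, M1=10, M2=-16, M3=0
seg 0: a=1, c=M0/2=0, d=(M1−M0)/(6·1)=5/3, b=Δ0−h0·(2M0+M1)/6=-8/3
seg 1: a=0, c=M1/2=5, d=(M2−M1)/(6·1)=-13/3, b=Δ1−h1·(2M1+M2)/6=7/3
seg 2: a=3, c=M2/2=-8, d=(M3−M2)/(6·1)=8/3, b=Δ2−h2·(2M2+M3)/6=-2/3
t_q=9/4 → seg 2, τ=1/4; S=3+-2/3·τ+-8·τ²+8/3·τ³=19/8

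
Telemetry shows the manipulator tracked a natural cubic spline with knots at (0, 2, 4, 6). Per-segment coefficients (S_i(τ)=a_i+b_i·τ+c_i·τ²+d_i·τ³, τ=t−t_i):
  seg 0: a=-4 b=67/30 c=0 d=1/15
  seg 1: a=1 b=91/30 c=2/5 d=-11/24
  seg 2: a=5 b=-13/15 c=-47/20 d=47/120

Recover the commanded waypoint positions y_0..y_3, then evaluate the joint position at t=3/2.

y_0 = S_0(0) = a_0 = -4
y_1 = S_1(0) = a_1 = 1
y_2 = S_2(0) = a_2 = 5
y_3 = S_2(2) = -3
t_q=3/2 is in segment 0 (τ=3/2); S_0(τ)=-17/40

y_0=-4 y_1=1 y_2=5 y_3=-3
S(3/2) = -17/40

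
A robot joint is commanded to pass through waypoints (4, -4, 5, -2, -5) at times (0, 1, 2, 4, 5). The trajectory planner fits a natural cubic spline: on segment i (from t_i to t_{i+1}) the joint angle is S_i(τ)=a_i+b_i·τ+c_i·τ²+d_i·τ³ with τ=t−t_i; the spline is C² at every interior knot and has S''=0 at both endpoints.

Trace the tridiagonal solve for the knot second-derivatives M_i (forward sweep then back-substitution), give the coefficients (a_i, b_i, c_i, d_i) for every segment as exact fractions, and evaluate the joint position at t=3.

  seg 0: a=4 b=-798/61 c=0 d=310/61
  seg 1: a=-4 b=132/61 c=930/61 d=-513/61
  seg 2: a=5 b=453/61 c=-609/61 d=1103/488
  seg 3: a=-2 b=-657/122 c=873/244 d=-291/244
S(3) = 2295/488

Δ: Δ0=-8, Δ1=9, Δ2=-7/2, Δ3=-3
row 1: diag=4, rhs=102; c'=1/4, d'=51/2
row 2: denom=6−1·1/4=23/4; d'=(-75−1·51/2)/(23/4)=-402/23
row 3: denom=6−2·8/23=122/23; d'=(3−2·-402/23)/(122/23)=873/122
back: M3=873/122
back: M2=-402/23−8/23·873/122=-1218/61
back: M1=51/2−1/4·-1218/61=1860/61
M: M0=0, M1=1860/61, M2=-1218/61, M3=873/122, M4=0
seg 0: a=4, c=M0/2=0, d=(M1−M0)/(6·1)=310/61, b=Δ0−h0·(2M0+M1)/6=-798/61
seg 1: a=-4, c=M1/2=930/61, d=(M2−M1)/(6·1)=-513/61, b=Δ1−h1·(2M1+M2)/6=132/61
seg 2: a=5, c=M2/2=-609/61, d=(M3−M2)/(6·2)=1103/488, b=Δ2−h2·(2M2+M3)/6=453/61
seg 3: a=-2, c=M3/2=873/244, d=(M4−M3)/(6·1)=-291/244, b=Δ3−h3·(2M3+M4)/6=-657/122
t_q=3 → seg 2, τ=1; S=5+453/61·τ+-609/61·τ²+1103/488·τ³=2295/488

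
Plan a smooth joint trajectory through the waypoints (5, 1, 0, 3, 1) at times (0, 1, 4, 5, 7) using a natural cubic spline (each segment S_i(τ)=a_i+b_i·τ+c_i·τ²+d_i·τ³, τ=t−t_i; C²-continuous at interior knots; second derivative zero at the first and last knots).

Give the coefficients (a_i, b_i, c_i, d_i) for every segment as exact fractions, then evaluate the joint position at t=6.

Δ: Δ0=-4, Δ1=-1/3, Δ2=3, Δ3=-1
row 1: diag=8, rhs=22; c'=3/8, d'=11/4
row 2: denom=8−3·3/8=55/8; d'=(20−3·11/4)/(55/8)=94/55
row 3: denom=6−1·8/55=322/55; d'=(-24−1·94/55)/(322/55)=-101/23
back: M3=-101/23
back: M2=94/55−8/55·-101/23=54/23
back: M1=11/4−3/8·54/23=43/23
M: M0=0, M1=43/23, M2=54/23, M3=-101/23, M4=0
seg 0: a=5, c=M0/2=0, d=(M1−M0)/(6·1)=43/138, b=Δ0−h0·(2M0+M1)/6=-595/138
seg 1: a=1, c=M1/2=43/46, d=(M2−M1)/(6·3)=11/414, b=Δ1−h1·(2M1+M2)/6=-233/69
seg 2: a=0, c=M2/2=27/23, d=(M3−M2)/(6·1)=-155/138, b=Δ2−h2·(2M2+M3)/6=407/138
seg 3: a=3, c=M3/2=-101/46, d=(M4−M3)/(6·2)=101/276, b=Δ3−h3·(2M3+M4)/6=133/69
t_q=6 → seg 3, τ=1; S=3+133/69·τ+-101/46·τ²+101/276·τ³=285/92

  seg 0: a=5 b=-595/138 c=0 d=43/138
  seg 1: a=1 b=-233/69 c=43/46 d=11/414
  seg 2: a=0 b=407/138 c=27/23 d=-155/138
  seg 3: a=3 b=133/69 c=-101/46 d=101/276
S(6) = 285/92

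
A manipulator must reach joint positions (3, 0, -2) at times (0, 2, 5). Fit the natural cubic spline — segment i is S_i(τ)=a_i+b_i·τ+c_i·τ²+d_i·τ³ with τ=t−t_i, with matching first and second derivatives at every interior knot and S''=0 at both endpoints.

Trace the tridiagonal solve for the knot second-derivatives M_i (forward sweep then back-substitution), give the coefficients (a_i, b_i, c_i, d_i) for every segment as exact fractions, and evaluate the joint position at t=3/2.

  seg 0: a=3 b=-5/3 c=0 d=1/24
  seg 1: a=0 b=-7/6 c=1/4 d=-1/36
S(3/2) = 41/64

Δ: Δ0=-3/2, Δ1=-2/3
row 1: diag=10, rhs=5; c'=3/10, d'=1/2
back: M1=1/2
M: M0=0, M1=1/2, M2=0
seg 0: a=3, c=M0/2=0, d=(M1−M0)/(6·2)=1/24, b=Δ0−h0·(2M0+M1)/6=-5/3
seg 1: a=0, c=M1/2=1/4, d=(M2−M1)/(6·3)=-1/36, b=Δ1−h1·(2M1+M2)/6=-7/6
t_q=3/2 → seg 0, τ=3/2; S=3+-5/3·τ+0·τ²+1/24·τ³=41/64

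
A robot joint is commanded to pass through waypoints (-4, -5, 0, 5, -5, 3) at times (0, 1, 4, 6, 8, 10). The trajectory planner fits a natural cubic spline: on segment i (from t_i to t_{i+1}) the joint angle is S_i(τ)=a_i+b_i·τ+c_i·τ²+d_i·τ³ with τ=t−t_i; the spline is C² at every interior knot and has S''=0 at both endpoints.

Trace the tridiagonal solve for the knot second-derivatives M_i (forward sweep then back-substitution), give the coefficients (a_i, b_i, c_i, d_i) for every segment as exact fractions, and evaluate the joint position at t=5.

  seg 0: a=-4 b=-7351/6006 c=0 d=1345/6006
  seg 1: a=-5 b=-1658/3003 c=1345/2002 d=37/1638
  seg 2: a=0 b=1889/462 c=876/1001 d=-10027/12012
  seg 3: a=5 b=-2083/858 c=-8275/2002 d=34201/24024
  seg 4: a=-5 b=-5639/3003 c=17651/4004 d=-17651/24024
S(5) = 1503/364

Δ: Δ0=-1, Δ1=5/3, Δ2=5/2, Δ3=-5, Δ4=4
row 1: diag=8, rhs=16; c'=3/8, d'=2
row 2: denom=10−3·3/8=71/8; d'=(5−3·2)/(71/8)=-8/71
row 3: denom=8−2·16/71=536/71; d'=(-45−2·-8/71)/(536/71)=-3179/536
row 4: denom=8−2·71/268=1001/134; d'=(54−2·-3179/536)/(1001/134)=17651/2002
back: M4=17651/2002
back: M3=-3179/536−71/268·17651/2002=-8275/1001
back: M2=-8/71−16/71·-8275/1001=1752/1001
back: M1=2−3/8·1752/1001=1345/1001
M: M0=0, M1=1345/1001, M2=1752/1001, M3=-8275/1001, M4=17651/2002, M5=0
seg 0: a=-4, c=M0/2=0, d=(M1−M0)/(6·1)=1345/6006, b=Δ0−h0·(2M0+M1)/6=-7351/6006
seg 1: a=-5, c=M1/2=1345/2002, d=(M2−M1)/(6·3)=37/1638, b=Δ1−h1·(2M1+M2)/6=-1658/3003
seg 2: a=0, c=M2/2=876/1001, d=(M3−M2)/(6·2)=-10027/12012, b=Δ2−h2·(2M2+M3)/6=1889/462
seg 3: a=5, c=M3/2=-8275/2002, d=(M4−M3)/(6·2)=34201/24024, b=Δ3−h3·(2M3+M4)/6=-2083/858
seg 4: a=-5, c=M4/2=17651/4004, d=(M5−M4)/(6·2)=-17651/24024, b=Δ4−h4·(2M4+M5)/6=-5639/3003
t_q=5 → seg 2, τ=1; S=0+1889/462·τ+876/1001·τ²+-10027/12012·τ³=1503/364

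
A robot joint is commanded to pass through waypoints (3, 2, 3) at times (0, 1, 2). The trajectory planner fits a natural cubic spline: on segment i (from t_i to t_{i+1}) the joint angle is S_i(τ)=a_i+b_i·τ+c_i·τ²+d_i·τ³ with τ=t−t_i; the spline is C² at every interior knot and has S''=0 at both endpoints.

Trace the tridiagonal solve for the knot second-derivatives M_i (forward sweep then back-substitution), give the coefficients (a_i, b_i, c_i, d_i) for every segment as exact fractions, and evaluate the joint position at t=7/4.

  seg 0: a=3 b=-3/2 c=0 d=1/2
  seg 1: a=2 b=0 c=3/2 d=-1/2
S(7/4) = 337/128

Δ: Δ0=-1, Δ1=1
row 1: diag=4, rhs=12; c'=1/4, d'=3
back: M1=3
M: M0=0, M1=3, M2=0
seg 0: a=3, c=M0/2=0, d=(M1−M0)/(6·1)=1/2, b=Δ0−h0·(2M0+M1)/6=-3/2
seg 1: a=2, c=M1/2=3/2, d=(M2−M1)/(6·1)=-1/2, b=Δ1−h1·(2M1+M2)/6=0
t_q=7/4 → seg 1, τ=3/4; S=2+0·τ+3/2·τ²+-1/2·τ³=337/128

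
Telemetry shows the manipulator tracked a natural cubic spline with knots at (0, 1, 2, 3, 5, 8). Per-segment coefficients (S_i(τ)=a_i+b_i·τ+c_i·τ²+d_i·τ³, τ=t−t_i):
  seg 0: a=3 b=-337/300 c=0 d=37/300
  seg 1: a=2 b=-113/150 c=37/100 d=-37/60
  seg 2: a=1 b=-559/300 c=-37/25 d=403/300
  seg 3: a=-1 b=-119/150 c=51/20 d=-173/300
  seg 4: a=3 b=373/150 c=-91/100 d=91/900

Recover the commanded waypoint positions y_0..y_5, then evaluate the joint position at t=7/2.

y_0 = S_0(0) = a_0 = 3
y_1 = S_1(0) = a_1 = 2
y_2 = S_2(0) = a_2 = 1
y_3 = S_3(0) = a_3 = -1
y_4 = S_4(0) = a_4 = 3
y_5 = S_4(3) = 5
t_q=7/2 is in segment 3 (τ=1/2); S_3(τ)=-133/160

y_0=3 y_1=2 y_2=1 y_3=-1 y_4=3 y_5=5
S(7/2) = -133/160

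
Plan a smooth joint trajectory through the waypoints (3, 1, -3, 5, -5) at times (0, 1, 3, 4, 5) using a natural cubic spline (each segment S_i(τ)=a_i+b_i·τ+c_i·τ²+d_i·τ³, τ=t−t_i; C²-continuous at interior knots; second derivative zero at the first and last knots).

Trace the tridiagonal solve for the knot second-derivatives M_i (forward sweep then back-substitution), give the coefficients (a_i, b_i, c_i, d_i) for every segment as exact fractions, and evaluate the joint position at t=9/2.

  seg 0: a=3 b=-64/61 c=0 d=-58/61
  seg 1: a=1 b=-238/61 c=-174/61 d=116/61
  seg 2: a=-3 b=458/61 c=522/61 d=-492/61
  seg 3: a=5 b=26/61 c=-954/61 d=318/61
S(9/2) = 477/244

Δ: Δ0=-2, Δ1=-2, Δ2=8, Δ3=-10
row 1: diag=6, rhs=0; c'=1/3, d'=0
row 2: denom=6−2·1/3=16/3; d'=(60−2·0)/(16/3)=45/4
row 3: denom=4−1·3/16=61/16; d'=(-108−1·45/4)/(61/16)=-1908/61
back: M3=-1908/61
back: M2=45/4−3/16·-1908/61=1044/61
back: M1=0−1/3·1044/61=-348/61
M: M0=0, M1=-348/61, M2=1044/61, M3=-1908/61, M4=0
seg 0: a=3, c=M0/2=0, d=(M1−M0)/(6·1)=-58/61, b=Δ0−h0·(2M0+M1)/6=-64/61
seg 1: a=1, c=M1/2=-174/61, d=(M2−M1)/(6·2)=116/61, b=Δ1−h1·(2M1+M2)/6=-238/61
seg 2: a=-3, c=M2/2=522/61, d=(M3−M2)/(6·1)=-492/61, b=Δ2−h2·(2M2+M3)/6=458/61
seg 3: a=5, c=M3/2=-954/61, d=(M4−M3)/(6·1)=318/61, b=Δ3−h3·(2M3+M4)/6=26/61
t_q=9/2 → seg 3, τ=1/2; S=5+26/61·τ+-954/61·τ²+318/61·τ³=477/244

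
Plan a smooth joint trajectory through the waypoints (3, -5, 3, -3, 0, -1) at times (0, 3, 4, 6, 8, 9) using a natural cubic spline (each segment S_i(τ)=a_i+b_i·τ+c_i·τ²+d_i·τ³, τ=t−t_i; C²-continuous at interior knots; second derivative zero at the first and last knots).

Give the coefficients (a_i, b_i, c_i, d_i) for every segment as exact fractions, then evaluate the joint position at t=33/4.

  seg 0: a=3 b=-1535/201 c=0 d=37/67
  seg 1: a=-5 b=1462/201 c=333/67 d=-853/201
  seg 2: a=3 b=901/201 c=-520/67 d=404/201
  seg 3: a=-3 b=-491/201 c=288/67 d=-1871/1608
  seg 4: a=0 b=317/402 c=-719/268 d=719/804
S(33/4) = 745/17152

Δ: Δ0=-8/3, Δ1=8, Δ2=-3, Δ3=3/2, Δ4=-1
row 1: diag=8, rhs=64; c'=1/8, d'=8
row 2: denom=6−1·1/8=47/8; d'=(-66−1·8)/(47/8)=-592/47
row 3: denom=8−2·16/47=344/47; d'=(27−2·-592/47)/(344/47)=2453/344
row 4: denom=6−2·47/172=469/86; d'=(-15−2·2453/344)/(469/86)=-719/134
back: M4=-719/134
back: M3=2453/344−47/172·-719/134=576/67
back: M2=-592/47−16/47·576/67=-1040/67
back: M1=8−1/8·-1040/67=666/67
M: M0=0, M1=666/67, M2=-1040/67, M3=576/67, M4=-719/134, M5=0
seg 0: a=3, c=M0/2=0, d=(M1−M0)/(6·3)=37/67, b=Δ0−h0·(2M0+M1)/6=-1535/201
seg 1: a=-5, c=M1/2=333/67, d=(M2−M1)/(6·1)=-853/201, b=Δ1−h1·(2M1+M2)/6=1462/201
seg 2: a=3, c=M2/2=-520/67, d=(M3−M2)/(6·2)=404/201, b=Δ2−h2·(2M2+M3)/6=901/201
seg 3: a=-3, c=M3/2=288/67, d=(M4−M3)/(6·2)=-1871/1608, b=Δ3−h3·(2M3+M4)/6=-491/201
seg 4: a=0, c=M4/2=-719/268, d=(M5−M4)/(6·1)=719/804, b=Δ4−h4·(2M4+M5)/6=317/402
t_q=33/4 → seg 4, τ=1/4; S=0+317/402·τ+-719/268·τ²+719/804·τ³=745/17152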